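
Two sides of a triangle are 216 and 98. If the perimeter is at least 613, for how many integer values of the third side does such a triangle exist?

Triangle inequality: 118 < x < 314. Perimeter ≥ 613 gives x ≥ 613 − 216 − 98 = 299.
So 299 ≤ x < 314; integers 299 through 313: 15 values.

15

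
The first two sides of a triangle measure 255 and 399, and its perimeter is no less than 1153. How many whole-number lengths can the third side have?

Triangle inequality: 144 < x < 654. Perimeter ≥ 1153 gives x ≥ 1153 − 255 − 399 = 499.
So 499 ≤ x < 654; integers 499 through 653: 155 values.

155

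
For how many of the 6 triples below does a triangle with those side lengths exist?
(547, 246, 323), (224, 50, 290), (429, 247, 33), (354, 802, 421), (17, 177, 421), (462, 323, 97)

1

(246,323,547): 246+323 > 547 → valid
(50,224,290): 50+224 ≤ 290 → not valid
(33,247,429): 33+247 ≤ 429 → not valid
(354,421,802): 354+421 ≤ 802 → not valid
(17,177,421): 17+177 ≤ 421 → not valid
(97,323,462): 97+323 ≤ 462 → not valid
1 of the 6 triples forms a triangle.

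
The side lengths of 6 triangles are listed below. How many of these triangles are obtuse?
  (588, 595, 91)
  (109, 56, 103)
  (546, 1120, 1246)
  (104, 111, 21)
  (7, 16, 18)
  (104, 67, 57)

3

(588,595,91): 91²+588² = 354025 = 595² → right
(109,56,103): 56²+103² = 13745 > 11881 = 109² → acute
(546,1120,1246): 546²+1120² = 1552516 = 1246² → right
(104,111,21): 21²+104² = 11257 < 12321 = 111² → obtuse
(7,16,18): 7²+16² = 305 < 324 = 18² → obtuse
(104,67,57): 57²+67² = 7738 < 10816 = 104² → obtuse
3 of the 6 are obtuse.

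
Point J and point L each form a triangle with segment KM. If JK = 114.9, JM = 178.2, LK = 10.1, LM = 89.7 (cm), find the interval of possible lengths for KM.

From triangle JKM: |114.9 − 178.2| < KM < 114.9 + 178.2, i.e. 63.3 < KM < 293.1.
From triangle LKM: 79.6 < KM < 99.8.
Both must hold, so KM lies in the intersection.

79.6 < KM < 99.8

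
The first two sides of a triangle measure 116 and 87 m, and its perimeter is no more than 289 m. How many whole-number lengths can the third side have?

57

Triangle inequality: 29 < x < 203. Perimeter ≤ 289 gives x ≤ 289 − 116 − 87 = 86.
So 29 < x ≤ 86; integers 30 through 86: 57 values.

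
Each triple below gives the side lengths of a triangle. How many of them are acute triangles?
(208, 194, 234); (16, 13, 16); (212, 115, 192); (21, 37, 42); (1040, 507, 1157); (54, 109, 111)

(208,194,234): 194²+208² = 80900 > 54756 = 234² → acute
(16,13,16): 13²+16² = 425 > 256 = 16² → acute
(212,115,192): 115²+192² = 50089 > 44944 = 212² → acute
(21,37,42): 21²+37² = 1810 > 1764 = 42² → acute
(1040,507,1157): 507²+1040² = 1338649 = 1157² → right
(54,109,111): 54²+109² = 14797 > 12321 = 111² → acute
5 of the 6 are acute.

5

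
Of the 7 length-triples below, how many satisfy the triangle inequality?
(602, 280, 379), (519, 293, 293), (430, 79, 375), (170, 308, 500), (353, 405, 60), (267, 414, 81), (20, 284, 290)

(280,379,602): 280+379 > 602 → valid
(293,293,519): 293+293 > 519 → valid
(79,375,430): 79+375 > 430 → valid
(170,308,500): 170+308 ≤ 500 → not valid
(60,353,405): 60+353 > 405 → valid
(81,267,414): 81+267 ≤ 414 → not valid
(20,284,290): 20+284 > 290 → valid
5 of the 7 triples form a triangle.

5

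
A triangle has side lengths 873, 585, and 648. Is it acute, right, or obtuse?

Compare the square of the longest side to the sum of squares of the other two: 585² + 648² = 762129 = 873².

right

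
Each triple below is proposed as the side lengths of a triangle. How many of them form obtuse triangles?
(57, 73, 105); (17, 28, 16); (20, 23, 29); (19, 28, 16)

(57,73,105): 57²+73² = 8578 < 11025 = 105² → obtuse
(17,28,16): 16²+17² = 545 < 784 = 28² → obtuse
(20,23,29): 20²+23² = 929 > 841 = 29² → acute
(19,28,16): 16²+19² = 617 < 784 = 28² → obtuse
3 of the 4 are obtuse.

3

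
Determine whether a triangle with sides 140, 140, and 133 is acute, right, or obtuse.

acute

Compare the square of the longest side to the sum of squares of the other two: 133² + 140² = 37289 > 19600 = 140².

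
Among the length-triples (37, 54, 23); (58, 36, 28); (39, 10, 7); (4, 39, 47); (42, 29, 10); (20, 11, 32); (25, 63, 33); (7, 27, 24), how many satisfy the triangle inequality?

(23,37,54): 23+37 > 54 → valid
(28,36,58): 28+36 > 58 → valid
(7,10,39): 7+10 ≤ 39 → not valid
(4,39,47): 4+39 ≤ 47 → not valid
(10,29,42): 10+29 ≤ 42 → not valid
(11,20,32): 11+20 ≤ 32 → not valid
(25,33,63): 25+33 ≤ 63 → not valid
(7,24,27): 7+24 > 27 → valid
3 of the 8 triples form a triangle.

3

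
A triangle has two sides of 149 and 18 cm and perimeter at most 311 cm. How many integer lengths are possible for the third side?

Triangle inequality: 131 < x < 167. Perimeter ≤ 311 gives x ≤ 311 − 149 − 18 = 144.
So 131 < x ≤ 144; integers 132 through 144: 13 values.

13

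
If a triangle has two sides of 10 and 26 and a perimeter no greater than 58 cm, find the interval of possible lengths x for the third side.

16 < x ≤ 22

Triangle inequality alone gives 16 < x < 36.
The perimeter condition gives x ≤ 58 − 10 − 26 = 22.
Intersecting the two: 16 < x ≤ 22.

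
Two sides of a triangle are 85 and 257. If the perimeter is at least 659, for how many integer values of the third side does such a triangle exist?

Triangle inequality: 172 < x < 342. Perimeter ≥ 659 gives x ≥ 659 − 85 − 257 = 317.
So 317 ≤ x < 342; integers 317 through 341: 25 values.

25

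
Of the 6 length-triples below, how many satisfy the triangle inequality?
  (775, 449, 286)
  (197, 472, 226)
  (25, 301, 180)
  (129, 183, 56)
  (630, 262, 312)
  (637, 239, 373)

(286,449,775): 286+449 ≤ 775 → not valid
(197,226,472): 197+226 ≤ 472 → not valid
(25,180,301): 25+180 ≤ 301 → not valid
(56,129,183): 56+129 > 183 → valid
(262,312,630): 262+312 ≤ 630 → not valid
(239,373,637): 239+373 ≤ 637 → not valid
1 of the 6 triples forms a triangle.

1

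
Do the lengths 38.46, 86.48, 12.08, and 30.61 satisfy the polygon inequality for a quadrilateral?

For a quadrilateral, each side must be shorter than the sum of the others.
Here the longest side is 86.48, but the remaining 3 sides sum to only 81.15.

No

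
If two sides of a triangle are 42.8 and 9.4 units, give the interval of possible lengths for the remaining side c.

33.4 < c < 52.2 (units)

By the triangle inequality, c must be less than 42.8 + 9.4 = 52.2 and greater than |42.8 − 9.4| = 33.4.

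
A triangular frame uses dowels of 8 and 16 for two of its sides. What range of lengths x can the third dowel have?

By the triangle inequality, x must be less than 8 + 16 = 24 and greater than |8 − 16| = 8.

8 < x < 24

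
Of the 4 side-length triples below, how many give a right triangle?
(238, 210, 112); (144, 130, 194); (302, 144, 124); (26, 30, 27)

2

(238,210,112): 112²+210² = 56644 = 238² → right
(144,130,194): 130²+144² = 37636 = 194² → right
(302,144,124): 124+144 ≤ 302, not a triangle
(26,30,27): 26²+27² = 1405 > 900 = 30² → acute
2 of the 4 are right.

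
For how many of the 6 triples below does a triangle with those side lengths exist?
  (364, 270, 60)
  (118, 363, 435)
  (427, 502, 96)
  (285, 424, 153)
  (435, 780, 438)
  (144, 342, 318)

(60,270,364): 60+270 ≤ 364 → not valid
(118,363,435): 118+363 > 435 → valid
(96,427,502): 96+427 > 502 → valid
(153,285,424): 153+285 > 424 → valid
(435,438,780): 435+438 > 780 → valid
(144,318,342): 144+318 > 342 → valid
5 of the 6 triples form a triangle.

5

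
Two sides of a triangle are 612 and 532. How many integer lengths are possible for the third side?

The third side lies in the open interval (80, 1144).
Integers from 81 to 1143 inclusive: 1143 − 81 + 1 = 1063.

1063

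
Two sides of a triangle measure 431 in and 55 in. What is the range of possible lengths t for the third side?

By the triangle inequality, t must be less than 431 + 55 = 486 and greater than |431 − 55| = 376.

376 < t < 486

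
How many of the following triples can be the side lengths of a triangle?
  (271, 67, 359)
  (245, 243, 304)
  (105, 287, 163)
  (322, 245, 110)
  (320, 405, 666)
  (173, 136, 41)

(67,271,359): 67+271 ≤ 359 → not valid
(243,245,304): 243+245 > 304 → valid
(105,163,287): 105+163 ≤ 287 → not valid
(110,245,322): 110+245 > 322 → valid
(320,405,666): 320+405 > 666 → valid
(41,136,173): 41+136 > 173 → valid
4 of the 6 triples form a triangle.

4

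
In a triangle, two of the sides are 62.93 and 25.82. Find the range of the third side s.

By the triangle inequality, s must be less than 62.93 + 25.82 = 88.75 and greater than |62.93 − 25.82| = 37.11.

37.11 < s < 88.75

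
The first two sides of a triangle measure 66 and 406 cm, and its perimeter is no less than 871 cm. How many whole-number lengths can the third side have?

73

Triangle inequality: 340 < x < 472. Perimeter ≥ 871 gives x ≥ 871 − 66 − 406 = 399.
So 399 ≤ x < 472; integers 399 through 471: 73 values.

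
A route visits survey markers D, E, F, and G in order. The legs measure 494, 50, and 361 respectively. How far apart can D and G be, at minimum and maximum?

The maximum is all hops collinear in one direction: 494 + 50 + 361 = 905.
The longest hop is 494; the others sum to 411. Folding the others back against it leaves at least 494 − 411 = 83.

83 ≤ DG ≤ 905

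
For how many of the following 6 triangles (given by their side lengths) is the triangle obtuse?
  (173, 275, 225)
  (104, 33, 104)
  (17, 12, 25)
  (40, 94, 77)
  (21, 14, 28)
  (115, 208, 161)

(173,275,225): 173²+225² = 80554 > 75625 = 275² → acute
(104,33,104): 33²+104² = 11905 > 10816 = 104² → acute
(17,12,25): 12²+17² = 433 < 625 = 25² → obtuse
(40,94,77): 40²+77² = 7529 < 8836 = 94² → obtuse
(21,14,28): 14²+21² = 637 < 784 = 28² → obtuse
(115,208,161): 115²+161² = 39146 < 43264 = 208² → obtuse
4 of the 6 are obtuse.

4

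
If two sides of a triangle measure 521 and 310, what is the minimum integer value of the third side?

212

The third side must be strictly greater than |521 − 310| = 211.
The smallest integer above 211 is 212.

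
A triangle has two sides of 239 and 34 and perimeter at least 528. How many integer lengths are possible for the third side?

Triangle inequality: 205 < x < 273. Perimeter ≥ 528 gives x ≥ 528 − 239 − 34 = 255.
So 255 ≤ x < 273; integers 255 through 272: 18 values.

18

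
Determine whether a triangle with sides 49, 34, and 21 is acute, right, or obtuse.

Compare the square of the longest side to the sum of squares of the other two: 21² + 34² = 1597 < 2401 = 49².

obtuse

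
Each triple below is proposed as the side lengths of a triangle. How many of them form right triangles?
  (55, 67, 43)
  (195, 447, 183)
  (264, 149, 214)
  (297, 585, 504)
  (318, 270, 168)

(55,67,43): 43²+55² = 4874 > 4489 = 67² → acute
(195,447,183): 183+195 ≤ 447, not a triangle
(264,149,214): 149²+214² = 67997 < 69696 = 264² → obtuse
(297,585,504): 297²+504² = 342225 = 585² → right
(318,270,168): 168²+270² = 101124 = 318² → right
2 of the 5 are right.

2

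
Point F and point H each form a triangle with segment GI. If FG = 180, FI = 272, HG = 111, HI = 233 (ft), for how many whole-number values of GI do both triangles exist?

From triangle FGI: 92 < GI < 452.
From triangle HGI: 122 < GI < 344.
Intersection: 122 < GI < 344, so integers 123 through 343: 221 values.

221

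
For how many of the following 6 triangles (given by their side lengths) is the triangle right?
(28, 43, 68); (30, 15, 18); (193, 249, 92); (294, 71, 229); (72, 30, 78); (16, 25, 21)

1

(28,43,68): 28²+43² = 2633 < 4624 = 68² → obtuse
(30,15,18): 15²+18² = 549 < 900 = 30² → obtuse
(193,249,92): 92²+193² = 45713 < 62001 = 249² → obtuse
(294,71,229): 71²+229² = 57482 < 86436 = 294² → obtuse
(72,30,78): 30²+72² = 6084 = 78² → right
(16,25,21): 16²+21² = 697 > 625 = 25² → acute
1 of the 6 is right.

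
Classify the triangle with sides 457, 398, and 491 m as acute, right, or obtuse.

Compare the square of the longest side to the sum of squares of the other two: 398² + 457² = 367253 > 241081 = 491².

acute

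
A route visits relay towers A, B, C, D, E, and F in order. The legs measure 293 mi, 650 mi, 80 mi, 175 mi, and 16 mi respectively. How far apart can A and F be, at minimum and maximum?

The maximum is all hops collinear in one direction: 293 + 650 + 80 + 175 + 16 = 1214.
The longest hop is 650; the others sum to 564. Folding the others back against it leaves at least 650 − 564 = 86.

86 ≤ AF ≤ 1214 mi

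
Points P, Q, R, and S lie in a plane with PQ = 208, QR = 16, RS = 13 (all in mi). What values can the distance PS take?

The maximum is all hops collinear in one direction: 208 + 16 + 13 = 237.
The longest hop is 208; the others sum to 29. Folding the others back against it leaves at least 208 − 29 = 179.

179 ≤ PS ≤ 237 mi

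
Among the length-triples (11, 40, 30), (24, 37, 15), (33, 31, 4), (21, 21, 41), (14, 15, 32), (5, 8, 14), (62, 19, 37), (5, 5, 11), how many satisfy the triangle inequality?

(11,30,40): 11+30 > 40 → valid
(15,24,37): 15+24 > 37 → valid
(4,31,33): 4+31 > 33 → valid
(21,21,41): 21+21 > 41 → valid
(14,15,32): 14+15 ≤ 32 → not valid
(5,8,14): 5+8 ≤ 14 → not valid
(19,37,62): 19+37 ≤ 62 → not valid
(5,5,11): 5+5 ≤ 11 → not valid
4 of the 8 triples form a triangle.

4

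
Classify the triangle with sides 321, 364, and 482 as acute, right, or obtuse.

Compare the square of the longest side to the sum of squares of the other two: 321² + 364² = 235537 > 232324 = 482².

acute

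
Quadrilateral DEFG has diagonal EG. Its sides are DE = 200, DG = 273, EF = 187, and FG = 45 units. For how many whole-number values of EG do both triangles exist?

89

From triangle DEG: 73 < EG < 473.
From triangle FEG: 142 < EG < 232.
Intersection: 142 < EG < 232, so integers 143 through 231: 89 values.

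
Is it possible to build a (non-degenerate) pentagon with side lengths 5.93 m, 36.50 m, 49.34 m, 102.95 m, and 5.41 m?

For a pentagon, each side must be shorter than the sum of the others.
Here the longest side is 102.95, but the remaining 4 sides sum to only 97.18.

No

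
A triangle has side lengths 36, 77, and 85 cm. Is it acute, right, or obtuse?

Compare the square of the longest side to the sum of squares of the other two: 36² + 77² = 7225 = 85².

right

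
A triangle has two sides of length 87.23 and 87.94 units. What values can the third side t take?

By the triangle inequality, t must be less than 87.23 + 87.94 = 175.17 and greater than |87.23 − 87.94| = 0.71.

0.71 < t < 175.17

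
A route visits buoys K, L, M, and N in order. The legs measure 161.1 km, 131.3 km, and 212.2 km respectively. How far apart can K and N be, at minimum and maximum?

The maximum is all hops collinear in one direction: 161.1 + 131.3 + 212.2 = 504.6.
The longest hop is 212.2; the others sum to 292.4. Since 212.2 ≤ 292.4, the path can fold back on itself completely, so the minimum distance is 0.

0 ≤ KN ≤ 504.6 km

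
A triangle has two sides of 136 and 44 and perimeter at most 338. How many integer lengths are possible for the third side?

Triangle inequality: 92 < x < 180. Perimeter ≤ 338 gives x ≤ 338 − 136 − 44 = 158.
So 92 < x ≤ 158; integers 93 through 158: 66 values.

66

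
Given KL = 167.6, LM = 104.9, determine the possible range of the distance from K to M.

By the triangle inequality, |167.6 − 104.9| ≤ KM ≤ 167.6 + 104.9.

62.7 ≤ KM ≤ 272.5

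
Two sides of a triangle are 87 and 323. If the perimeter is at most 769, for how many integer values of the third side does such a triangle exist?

123

Triangle inequality: 236 < x < 410. Perimeter ≤ 769 gives x ≤ 769 − 87 − 323 = 359.
So 236 < x ≤ 359; integers 237 through 359: 123 values.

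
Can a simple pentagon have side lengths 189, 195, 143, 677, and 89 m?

For a pentagon, each side must be shorter than the sum of the others.
Here the longest side is 677, but the remaining 4 sides sum to only 616.

No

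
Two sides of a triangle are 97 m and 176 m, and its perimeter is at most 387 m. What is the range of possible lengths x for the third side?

79 < x ≤ 114

Triangle inequality alone gives 79 < x < 273.
The perimeter condition gives x ≤ 387 − 97 − 176 = 114.
Intersecting the two: 79 < x ≤ 114.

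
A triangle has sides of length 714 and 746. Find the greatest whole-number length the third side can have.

The third side must be strictly less than 714 + 746 = 1460.
The largest integer below 1460 is 1459.

1459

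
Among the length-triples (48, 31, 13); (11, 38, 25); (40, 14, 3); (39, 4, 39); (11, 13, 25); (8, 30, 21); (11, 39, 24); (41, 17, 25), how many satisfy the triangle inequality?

2

(13,31,48): 13+31 ≤ 48 → not valid
(11,25,38): 11+25 ≤ 38 → not valid
(3,14,40): 3+14 ≤ 40 → not valid
(4,39,39): 4+39 > 39 → valid
(11,13,25): 11+13 ≤ 25 → not valid
(8,21,30): 8+21 ≤ 30 → not valid
(11,24,39): 11+24 ≤ 39 → not valid
(17,25,41): 17+25 > 41 → valid
2 of the 8 triples form a triangle.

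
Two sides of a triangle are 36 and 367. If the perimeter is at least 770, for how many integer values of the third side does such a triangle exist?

36

Triangle inequality: 331 < x < 403. Perimeter ≥ 770 gives x ≥ 770 − 36 − 367 = 367.
So 367 ≤ x < 403; integers 367 through 402: 36 values.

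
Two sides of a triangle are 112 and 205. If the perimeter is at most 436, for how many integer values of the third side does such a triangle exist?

26

Triangle inequality: 93 < x < 317. Perimeter ≤ 436 gives x ≤ 436 − 112 − 205 = 119.
So 93 < x ≤ 119; integers 94 through 119: 26 values.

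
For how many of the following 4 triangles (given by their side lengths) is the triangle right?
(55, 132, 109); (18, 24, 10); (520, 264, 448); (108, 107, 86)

(55,132,109): 55²+109² = 14906 < 17424 = 132² → obtuse
(18,24,10): 10²+18² = 424 < 576 = 24² → obtuse
(520,264,448): 264²+448² = 270400 = 520² → right
(108,107,86): 86²+107² = 18845 > 11664 = 108² → acute
1 of the 4 is right.

1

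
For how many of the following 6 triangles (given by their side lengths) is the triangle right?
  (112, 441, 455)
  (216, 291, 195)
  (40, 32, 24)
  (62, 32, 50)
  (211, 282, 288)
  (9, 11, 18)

3

(112,441,455): 112²+441² = 207025 = 455² → right
(216,291,195): 195²+216² = 84681 = 291² → right
(40,32,24): 24²+32² = 1600 = 40² → right
(62,32,50): 32²+50² = 3524 < 3844 = 62² → obtuse
(211,282,288): 211²+282² = 124045 > 82944 = 288² → acute
(9,11,18): 9²+11² = 202 < 324 = 18² → obtuse
3 of the 6 are right.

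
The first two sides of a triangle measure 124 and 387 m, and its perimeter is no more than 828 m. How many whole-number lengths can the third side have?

Triangle inequality: 263 < x < 511. Perimeter ≤ 828 gives x ≤ 828 − 124 − 387 = 317.
So 263 < x ≤ 317; integers 264 through 317: 54 values.

54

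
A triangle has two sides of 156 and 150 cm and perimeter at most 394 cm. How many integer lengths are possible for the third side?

Triangle inequality: 6 < x < 306. Perimeter ≤ 394 gives x ≤ 394 − 156 − 150 = 88.
So 6 < x ≤ 88; integers 7 through 88: 82 values.

82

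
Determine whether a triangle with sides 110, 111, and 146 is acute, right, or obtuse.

acute

Compare the square of the longest side to the sum of squares of the other two: 110² + 111² = 24421 > 21316 = 146².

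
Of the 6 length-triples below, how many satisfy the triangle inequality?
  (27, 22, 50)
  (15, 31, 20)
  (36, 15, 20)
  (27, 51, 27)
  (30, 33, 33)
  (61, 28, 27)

(22,27,50): 22+27 ≤ 50 → not valid
(15,20,31): 15+20 > 31 → valid
(15,20,36): 15+20 ≤ 36 → not valid
(27,27,51): 27+27 > 51 → valid
(30,33,33): 30+33 > 33 → valid
(27,28,61): 27+28 ≤ 61 → not valid
3 of the 6 triples form a triangle.

3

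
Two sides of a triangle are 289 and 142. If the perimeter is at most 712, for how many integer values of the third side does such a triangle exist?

Triangle inequality: 147 < x < 431. Perimeter ≤ 712 gives x ≤ 712 − 289 − 142 = 281.
So 147 < x ≤ 281; integers 148 through 281: 134 values.

134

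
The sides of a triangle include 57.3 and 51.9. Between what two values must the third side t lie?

By the triangle inequality, t must be less than 57.3 + 51.9 = 109.2 and greater than |57.3 − 51.9| = 5.4.

5.4 < t < 109.2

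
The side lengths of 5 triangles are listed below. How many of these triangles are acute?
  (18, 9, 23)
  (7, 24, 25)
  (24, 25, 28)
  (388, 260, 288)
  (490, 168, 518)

(18,9,23): 9²+18² = 405 < 529 = 23² → obtuse
(7,24,25): 7²+24² = 625 = 25² → right
(24,25,28): 24²+25² = 1201 > 784 = 28² → acute
(388,260,288): 260²+288² = 150544 = 388² → right
(490,168,518): 168²+490² = 268324 = 518² → right
1 of the 5 is acute.

1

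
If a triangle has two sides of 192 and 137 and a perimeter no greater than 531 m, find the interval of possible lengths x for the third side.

Triangle inequality alone gives 55 < x < 329.
The perimeter condition gives x ≤ 531 − 192 − 137 = 202.
Intersecting the two: 55 < x ≤ 202.

55 < x ≤ 202 m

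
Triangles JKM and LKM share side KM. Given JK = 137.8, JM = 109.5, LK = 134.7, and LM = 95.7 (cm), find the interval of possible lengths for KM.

From triangle JKM: |137.8 − 109.5| < KM < 137.8 + 109.5, i.e. 28.3 < KM < 247.3.
From triangle LKM: 39.0 < KM < 230.4.
Both must hold, so KM lies in the intersection.

39.0 < KM < 230.4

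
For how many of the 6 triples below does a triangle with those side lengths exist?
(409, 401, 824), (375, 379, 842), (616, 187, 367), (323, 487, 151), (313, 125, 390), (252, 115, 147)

2

(401,409,824): 401+409 ≤ 824 → not valid
(375,379,842): 375+379 ≤ 842 → not valid
(187,367,616): 187+367 ≤ 616 → not valid
(151,323,487): 151+323 ≤ 487 → not valid
(125,313,390): 125+313 > 390 → valid
(115,147,252): 115+147 > 252 → valid
2 of the 6 triples form a triangle.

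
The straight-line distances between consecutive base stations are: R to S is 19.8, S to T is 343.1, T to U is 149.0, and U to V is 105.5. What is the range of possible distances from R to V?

68.8 ≤ RV ≤ 617.4

The maximum is all hops collinear in one direction: 19.8 + 343.1 + 149.0 + 105.5 = 617.4.
The longest hop is 343.1; the others sum to 274.3. Folding the others back against it leaves at least 343.1 − 274.3 = 68.8.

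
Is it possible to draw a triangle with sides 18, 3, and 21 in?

The two shorter sides sum to 21, exactly equal to the longest side 21.
That gives only a degenerate (flat) triangle — the inequality must be strict.

No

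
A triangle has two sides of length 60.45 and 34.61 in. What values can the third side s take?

25.84 < s < 95.06

By the triangle inequality, s must be less than 60.45 + 34.61 = 95.06 and greater than |60.45 − 34.61| = 25.84.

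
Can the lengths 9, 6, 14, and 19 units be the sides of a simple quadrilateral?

Yes

A quadrilateral exists iff every side is shorter than the sum of the others — equivalently, the longest side is less than the sum of the rest.
Longest side 19 < 29 (sum of the remaining 3), so yes.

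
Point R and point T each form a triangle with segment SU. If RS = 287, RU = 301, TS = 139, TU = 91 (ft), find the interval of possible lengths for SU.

From triangle RSU: |287 − 301| < SU < 287 + 301, i.e. 14 < SU < 588.
From triangle TSU: 48 < SU < 230.
Both must hold, so SU lies in the intersection.

48 < SU < 230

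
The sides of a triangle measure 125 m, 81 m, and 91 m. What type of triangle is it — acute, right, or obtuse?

obtuse

Compare the square of the longest side to the sum of squares of the other two: 81² + 91² = 14842 < 15625 = 125².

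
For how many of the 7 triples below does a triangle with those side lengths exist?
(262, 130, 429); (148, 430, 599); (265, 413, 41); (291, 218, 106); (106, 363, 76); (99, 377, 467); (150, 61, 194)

(130,262,429): 130+262 ≤ 429 → not valid
(148,430,599): 148+430 ≤ 599 → not valid
(41,265,413): 41+265 ≤ 413 → not valid
(106,218,291): 106+218 > 291 → valid
(76,106,363): 76+106 ≤ 363 → not valid
(99,377,467): 99+377 > 467 → valid
(61,150,194): 61+150 > 194 → valid
3 of the 7 triples form a triangle.

3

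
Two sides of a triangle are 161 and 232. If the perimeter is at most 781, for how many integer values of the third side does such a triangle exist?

317

Triangle inequality: 71 < x < 393. Perimeter ≤ 781 gives x ≤ 781 − 161 − 232 = 388.
So 71 < x ≤ 388; integers 72 through 388: 317 values.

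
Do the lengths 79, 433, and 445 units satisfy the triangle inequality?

The longest side is 445, and the other two sum to 512.
Since 512 > 445, the triangle inequality holds.

Yes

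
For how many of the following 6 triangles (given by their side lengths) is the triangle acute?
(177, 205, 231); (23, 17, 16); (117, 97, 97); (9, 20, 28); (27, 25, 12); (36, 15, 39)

(177,205,231): 177²+205² = 73354 > 53361 = 231² → acute
(23,17,16): 16²+17² = 545 > 529 = 23² → acute
(117,97,97): 97²+97² = 18818 > 13689 = 117² → acute
(9,20,28): 9²+20² = 481 < 784 = 28² → obtuse
(27,25,12): 12²+25² = 769 > 729 = 27² → acute
(36,15,39): 15²+36² = 1521 = 39² → right
4 of the 6 are acute.

4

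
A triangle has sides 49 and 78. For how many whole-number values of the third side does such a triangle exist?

The third side lies in the open interval (29, 127).
Integers from 30 to 126 inclusive: 126 − 30 + 1 = 97.

97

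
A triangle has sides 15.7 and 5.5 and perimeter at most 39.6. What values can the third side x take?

Triangle inequality alone gives 10.2 < x < 21.2.
The perimeter condition gives x ≤ 39.6 − 15.7 − 5.5 = 18.4.
Intersecting the two: 10.2 < x ≤ 18.4.

10.2 < x ≤ 18.4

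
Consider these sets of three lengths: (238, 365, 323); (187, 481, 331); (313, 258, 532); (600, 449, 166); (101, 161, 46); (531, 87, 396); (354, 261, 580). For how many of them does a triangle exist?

5

(238,323,365): 238+323 > 365 → valid
(187,331,481): 187+331 > 481 → valid
(258,313,532): 258+313 > 532 → valid
(166,449,600): 166+449 > 600 → valid
(46,101,161): 46+101 ≤ 161 → not valid
(87,396,531): 87+396 ≤ 531 → not valid
(261,354,580): 261+354 > 580 → valid
5 of the 7 triples form a triangle.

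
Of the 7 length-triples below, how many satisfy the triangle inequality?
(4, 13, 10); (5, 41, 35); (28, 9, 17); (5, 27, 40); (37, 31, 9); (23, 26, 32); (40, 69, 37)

(4,10,13): 4+10 > 13 → valid
(5,35,41): 5+35 ≤ 41 → not valid
(9,17,28): 9+17 ≤ 28 → not valid
(5,27,40): 5+27 ≤ 40 → not valid
(9,31,37): 9+31 > 37 → valid
(23,26,32): 23+26 > 32 → valid
(37,40,69): 37+40 > 69 → valid
4 of the 7 triples form a triangle.

4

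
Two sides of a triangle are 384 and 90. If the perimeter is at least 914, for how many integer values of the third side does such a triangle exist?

Triangle inequality: 294 < x < 474. Perimeter ≥ 914 gives x ≥ 914 − 384 − 90 = 440.
So 440 ≤ x < 474; integers 440 through 473: 34 values.

34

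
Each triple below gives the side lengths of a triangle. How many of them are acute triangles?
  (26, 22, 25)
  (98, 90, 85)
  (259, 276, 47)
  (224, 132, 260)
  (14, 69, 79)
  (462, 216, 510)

2

(26,22,25): 22²+25² = 1109 > 676 = 26² → acute
(98,90,85): 85²+90² = 15325 > 9604 = 98² → acute
(259,276,47): 47²+259² = 69290 < 76176 = 276² → obtuse
(224,132,260): 132²+224² = 67600 = 260² → right
(14,69,79): 14²+69² = 4957 < 6241 = 79² → obtuse
(462,216,510): 216²+462² = 260100 = 510² → right
2 of the 6 are acute.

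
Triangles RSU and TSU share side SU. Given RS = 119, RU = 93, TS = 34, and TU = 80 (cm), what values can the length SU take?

46 < SU < 114

From triangle RSU: |119 − 93| < SU < 119 + 93, i.e. 26 < SU < 212.
From triangle TSU: 46 < SU < 114.
Both must hold, so SU lies in the intersection.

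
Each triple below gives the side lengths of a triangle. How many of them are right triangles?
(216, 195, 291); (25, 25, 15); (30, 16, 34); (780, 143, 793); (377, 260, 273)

(216,195,291): 195²+216² = 84681 = 291² → right
(25,25,15): 15²+25² = 850 > 625 = 25² → acute
(30,16,34): 16²+30² = 1156 = 34² → right
(780,143,793): 143²+780² = 628849 = 793² → right
(377,260,273): 260²+273² = 142129 = 377² → right
4 of the 5 are right.

4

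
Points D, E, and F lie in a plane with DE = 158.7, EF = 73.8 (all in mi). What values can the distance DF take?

By the triangle inequality, |158.7 − 73.8| ≤ DF ≤ 158.7 + 73.8.

84.9 ≤ DF ≤ 232.5 mi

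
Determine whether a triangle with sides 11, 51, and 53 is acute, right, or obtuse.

Compare the square of the longest side to the sum of squares of the other two: 11² + 51² = 2722 < 2809 = 53².

obtuse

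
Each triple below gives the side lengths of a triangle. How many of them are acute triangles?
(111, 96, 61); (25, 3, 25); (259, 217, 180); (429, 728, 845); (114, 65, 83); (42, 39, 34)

(111,96,61): 61²+96² = 12937 > 12321 = 111² → acute
(25,3,25): 3²+25² = 634 > 625 = 25² → acute
(259,217,180): 180²+217² = 79489 > 67081 = 259² → acute
(429,728,845): 429²+728² = 714025 = 845² → right
(114,65,83): 65²+83² = 11114 < 12996 = 114² → obtuse
(42,39,34): 34²+39² = 2677 > 1764 = 42² → acute
4 of the 6 are acute.

4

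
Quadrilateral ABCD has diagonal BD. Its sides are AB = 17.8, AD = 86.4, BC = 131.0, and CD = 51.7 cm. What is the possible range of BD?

79.3 < BD < 104.2

From triangle ABD: |17.8 − 86.4| < BD < 17.8 + 86.4, i.e. 68.6 < BD < 104.2.
From triangle CBD: 79.3 < BD < 182.7.
Both must hold, so BD lies in the intersection.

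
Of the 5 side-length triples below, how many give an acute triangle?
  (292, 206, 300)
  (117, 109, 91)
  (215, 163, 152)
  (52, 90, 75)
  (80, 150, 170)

4

(292,206,300): 206²+292² = 127700 > 90000 = 300² → acute
(117,109,91): 91²+109² = 20162 > 13689 = 117² → acute
(215,163,152): 152²+163² = 49673 > 46225 = 215² → acute
(52,90,75): 52²+75² = 8329 > 8100 = 90² → acute
(80,150,170): 80²+150² = 28900 = 170² → right
4 of the 5 are acute.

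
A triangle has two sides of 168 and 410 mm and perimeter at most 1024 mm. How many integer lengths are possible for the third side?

204

Triangle inequality: 242 < x < 578. Perimeter ≤ 1024 gives x ≤ 1024 − 168 − 410 = 446.
So 242 < x ≤ 446; integers 243 through 446: 204 values.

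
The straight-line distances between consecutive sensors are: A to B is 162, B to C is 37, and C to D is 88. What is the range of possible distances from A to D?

37 ≤ AD ≤ 287

The maximum is all hops collinear in one direction: 162 + 37 + 88 = 287.
The longest hop is 162; the others sum to 125. Folding the others back against it leaves at least 162 − 125 = 37.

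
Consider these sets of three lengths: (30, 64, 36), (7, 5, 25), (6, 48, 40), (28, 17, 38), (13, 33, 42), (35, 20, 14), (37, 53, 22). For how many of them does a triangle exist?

4

(30,36,64): 30+36 > 64 → valid
(5,7,25): 5+7 ≤ 25 → not valid
(6,40,48): 6+40 ≤ 48 → not valid
(17,28,38): 17+28 > 38 → valid
(13,33,42): 13+33 > 42 → valid
(14,20,35): 14+20 ≤ 35 → not valid
(22,37,53): 22+37 > 53 → valid
4 of the 7 triples form a triangle.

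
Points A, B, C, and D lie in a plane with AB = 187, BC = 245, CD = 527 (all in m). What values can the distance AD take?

The maximum is all hops collinear in one direction: 187 + 245 + 527 = 959.
The longest hop is 527; the others sum to 432. Folding the others back against it leaves at least 527 − 432 = 95.

95 ≤ AD ≤ 959 m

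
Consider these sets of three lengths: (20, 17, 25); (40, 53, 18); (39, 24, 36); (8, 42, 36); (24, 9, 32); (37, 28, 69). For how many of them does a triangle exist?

5

(17,20,25): 17+20 > 25 → valid
(18,40,53): 18+40 > 53 → valid
(24,36,39): 24+36 > 39 → valid
(8,36,42): 8+36 > 42 → valid
(9,24,32): 9+24 > 32 → valid
(28,37,69): 28+37 ≤ 69 → not valid
5 of the 6 triples form a triangle.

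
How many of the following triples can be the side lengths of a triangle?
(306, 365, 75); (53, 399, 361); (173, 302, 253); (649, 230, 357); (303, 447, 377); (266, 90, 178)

(75,306,365): 75+306 > 365 → valid
(53,361,399): 53+361 > 399 → valid
(173,253,302): 173+253 > 302 → valid
(230,357,649): 230+357 ≤ 649 → not valid
(303,377,447): 303+377 > 447 → valid
(90,178,266): 90+178 > 266 → valid
5 of the 6 triples form a triangle.

5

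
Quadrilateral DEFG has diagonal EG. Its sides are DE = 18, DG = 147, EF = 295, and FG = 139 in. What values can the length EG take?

From triangle DEG: |18 − 147| < EG < 18 + 147, i.e. 129 < EG < 165.
From triangle FEG: 156 < EG < 434.
Both must hold, so EG lies in the intersection.

156 < EG < 165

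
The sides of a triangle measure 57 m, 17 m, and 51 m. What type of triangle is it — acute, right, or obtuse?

obtuse

Compare the square of the longest side to the sum of squares of the other two: 17² + 51² = 2890 < 3249 = 57².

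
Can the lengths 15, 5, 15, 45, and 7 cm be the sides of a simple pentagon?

No

For a pentagon, each side must be shorter than the sum of the others.
Here the longest side is 45, but the remaining 4 sides sum to only 42.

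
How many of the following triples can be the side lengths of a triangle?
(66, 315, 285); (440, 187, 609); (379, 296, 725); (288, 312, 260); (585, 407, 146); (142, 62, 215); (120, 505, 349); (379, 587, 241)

4

(66,285,315): 66+285 > 315 → valid
(187,440,609): 187+440 > 609 → valid
(296,379,725): 296+379 ≤ 725 → not valid
(260,288,312): 260+288 > 312 → valid
(146,407,585): 146+407 ≤ 585 → not valid
(62,142,215): 62+142 ≤ 215 → not valid
(120,349,505): 120+349 ≤ 505 → not valid
(241,379,587): 241+379 > 587 → valid
4 of the 8 triples form a triangle.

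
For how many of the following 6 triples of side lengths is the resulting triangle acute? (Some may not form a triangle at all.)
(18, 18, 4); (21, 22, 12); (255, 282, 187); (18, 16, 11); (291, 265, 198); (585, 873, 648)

(18,18,4): 4²+18² = 340 > 324 = 18² → acute
(21,22,12): 12²+21² = 585 > 484 = 22² → acute
(255,282,187): 187²+255² = 99994 > 79524 = 282² → acute
(18,16,11): 11²+16² = 377 > 324 = 18² → acute
(291,265,198): 198²+265² = 109429 > 84681 = 291² → acute
(585,873,648): 585²+648² = 762129 = 873² → right
5 of the 6 are acute.

5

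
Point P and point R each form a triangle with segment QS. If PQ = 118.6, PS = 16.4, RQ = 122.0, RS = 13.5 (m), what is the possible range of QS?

From triangle PQS: |118.6 − 16.4| < QS < 118.6 + 16.4, i.e. 102.2 < QS < 135.0.
From triangle RQS: 108.5 < QS < 135.5.
Both must hold, so QS lies in the intersection.

108.5 < QS < 135.0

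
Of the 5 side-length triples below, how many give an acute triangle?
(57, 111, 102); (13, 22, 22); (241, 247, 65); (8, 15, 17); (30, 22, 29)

4

(57,111,102): 57²+102² = 13653 > 12321 = 111² → acute
(13,22,22): 13²+22² = 653 > 484 = 22² → acute
(241,247,65): 65²+241² = 62306 > 61009 = 247² → acute
(8,15,17): 8²+15² = 289 = 17² → right
(30,22,29): 22²+29² = 1325 > 900 = 30² → acute
4 of the 5 are acute.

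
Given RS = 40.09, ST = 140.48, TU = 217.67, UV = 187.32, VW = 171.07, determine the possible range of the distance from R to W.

0 ≤ RW ≤ 756.63

The maximum is all hops collinear in one direction: 40.09 + 140.48 + 217.67 + 187.32 + 171.07 = 756.63.
The longest hop is 217.67; the others sum to 538.96. Since 217.67 ≤ 538.96, the path can fold back on itself completely, so the minimum distance is 0.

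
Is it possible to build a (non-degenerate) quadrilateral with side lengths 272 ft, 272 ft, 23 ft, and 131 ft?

A quadrilateral exists iff every side is shorter than the sum of the others — equivalently, the longest side is less than the sum of the rest.
Longest side 272 < 426 (sum of the remaining 3), so yes.

Yes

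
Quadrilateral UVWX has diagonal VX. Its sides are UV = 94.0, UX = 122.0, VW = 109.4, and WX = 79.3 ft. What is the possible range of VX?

30.1 < VX < 188.7

From triangle UVX: |94.0 − 122.0| < VX < 94.0 + 122.0, i.e. 28.0 < VX < 216.0.
From triangle WVX: 30.1 < VX < 188.7.
Both must hold, so VX lies in the intersection.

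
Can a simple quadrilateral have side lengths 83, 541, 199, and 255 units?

No

For a quadrilateral, each side must be shorter than the sum of the others.
Here the longest side is 541, but the remaining 3 sides sum to only 537.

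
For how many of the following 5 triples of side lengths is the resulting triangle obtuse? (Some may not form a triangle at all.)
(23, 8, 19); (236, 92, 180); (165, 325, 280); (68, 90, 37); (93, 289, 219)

4

(23,8,19): 8²+19² = 425 < 529 = 23² → obtuse
(236,92,180): 92²+180² = 40864 < 55696 = 236² → obtuse
(165,325,280): 165²+280² = 105625 = 325² → right
(68,90,37): 37²+68² = 5993 < 8100 = 90² → obtuse
(93,289,219): 93²+219² = 56610 < 83521 = 289² → obtuse
4 of the 5 are obtuse.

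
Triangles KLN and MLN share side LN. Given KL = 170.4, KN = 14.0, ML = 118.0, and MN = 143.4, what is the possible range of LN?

156.4 < LN < 184.4

From triangle KLN: |170.4 − 14.0| < LN < 170.4 + 14.0, i.e. 156.4 < LN < 184.4.
From triangle MLN: 25.4 < LN < 261.4.
Both must hold, so LN lies in the intersection.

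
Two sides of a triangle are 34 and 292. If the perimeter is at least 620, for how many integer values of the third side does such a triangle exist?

Triangle inequality: 258 < x < 326. Perimeter ≥ 620 gives x ≥ 620 − 34 − 292 = 294.
So 294 ≤ x < 326; integers 294 through 325: 32 values.

32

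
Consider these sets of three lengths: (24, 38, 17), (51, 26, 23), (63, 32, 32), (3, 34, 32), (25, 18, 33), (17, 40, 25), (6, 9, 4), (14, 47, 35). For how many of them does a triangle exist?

(17,24,38): 17+24 > 38 → valid
(23,26,51): 23+26 ≤ 51 → not valid
(32,32,63): 32+32 > 63 → valid
(3,32,34): 3+32 > 34 → valid
(18,25,33): 18+25 > 33 → valid
(17,25,40): 17+25 > 40 → valid
(4,6,9): 4+6 > 9 → valid
(14,35,47): 14+35 > 47 → valid
7 of the 8 triples form a triangle.

7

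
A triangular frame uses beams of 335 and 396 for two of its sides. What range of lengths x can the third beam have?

61 < x < 731

By the triangle inequality, x must be less than 335 + 396 = 731 and greater than |335 − 396| = 61.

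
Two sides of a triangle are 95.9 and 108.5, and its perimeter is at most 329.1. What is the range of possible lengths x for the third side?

12.6 < x ≤ 124.7

Triangle inequality alone gives 12.6 < x < 204.4.
The perimeter condition gives x ≤ 329.1 − 95.9 − 108.5 = 124.7.
Intersecting the two: 12.6 < x ≤ 124.7.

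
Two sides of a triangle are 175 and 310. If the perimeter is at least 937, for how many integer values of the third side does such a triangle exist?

33

Triangle inequality: 135 < x < 485. Perimeter ≥ 937 gives x ≥ 937 − 175 − 310 = 452.
So 452 ≤ x < 485; integers 452 through 484: 33 values.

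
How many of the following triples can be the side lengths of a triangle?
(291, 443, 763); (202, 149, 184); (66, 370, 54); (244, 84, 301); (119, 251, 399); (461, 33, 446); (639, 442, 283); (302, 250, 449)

5

(291,443,763): 291+443 ≤ 763 → not valid
(149,184,202): 149+184 > 202 → valid
(54,66,370): 54+66 ≤ 370 → not valid
(84,244,301): 84+244 > 301 → valid
(119,251,399): 119+251 ≤ 399 → not valid
(33,446,461): 33+446 > 461 → valid
(283,442,639): 283+442 > 639 → valid
(250,302,449): 250+302 > 449 → valid
5 of the 8 triples form a triangle.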